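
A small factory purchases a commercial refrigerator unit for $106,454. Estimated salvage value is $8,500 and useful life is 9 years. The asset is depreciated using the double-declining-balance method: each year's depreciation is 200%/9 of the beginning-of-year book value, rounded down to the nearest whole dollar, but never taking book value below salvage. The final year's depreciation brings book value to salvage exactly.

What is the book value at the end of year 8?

$14,259

Depreciable base = $106,454 − $8,500 = $97,954.
Year 1: ⌊$106,454 × 200%/9⌋ = $23,656. Book value $82,798.
Year 2: ⌊$82,798 × 200%/9⌋ = $18,399. Book value $64,399.
Year 3: ⌊$64,399 × 200%/9⌋ = $14,310. Book value $50,089.
Year 4: ⌊$50,089 × 200%/9⌋ = $11,130. Book value $38,959.
Year 5: ⌊$38,959 × 200%/9⌋ = $8,657. Book value $30,302.
Year 6: ⌊$30,302 × 200%/9⌋ = $6,733. Book value $23,569.
Year 7: ⌊$23,569 × 200%/9⌋ = $5,237. Book value $18,332.
Year 8: ⌊$18,332 × 200%/9⌋ = $4,073. Book value $14,259.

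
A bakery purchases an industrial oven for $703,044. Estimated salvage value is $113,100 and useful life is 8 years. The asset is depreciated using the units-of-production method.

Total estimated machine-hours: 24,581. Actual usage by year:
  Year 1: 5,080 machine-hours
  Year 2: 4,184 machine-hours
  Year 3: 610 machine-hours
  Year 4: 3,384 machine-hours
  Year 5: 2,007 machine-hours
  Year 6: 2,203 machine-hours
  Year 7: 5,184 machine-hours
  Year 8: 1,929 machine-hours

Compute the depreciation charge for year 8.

Depreciable base = $703,044 − $113,100 = $589,944.
Rate = $589,944 / 24,581 machine-hours = $24 per machine-hour.
Year 1: 5,080 × $24 = $121,920. Book value $581,124.
Year 2: 4,184 × $24 = $100,416. Book value $480,708.
Year 3: 610 × $24 = $14,640. Book value $466,068.
Year 4: 3,384 × $24 = $81,216. Book value $384,852.
Year 5: 2,007 × $24 = $48,168. Book value $336,684.
Year 6: 2,203 × $24 = $52,872. Book value $283,812.
Year 7: 5,184 × $24 = $124,416. Book value $159,396.
Year 8: 1,929 × $24 = $46,296. Book value $113,100.

$46,296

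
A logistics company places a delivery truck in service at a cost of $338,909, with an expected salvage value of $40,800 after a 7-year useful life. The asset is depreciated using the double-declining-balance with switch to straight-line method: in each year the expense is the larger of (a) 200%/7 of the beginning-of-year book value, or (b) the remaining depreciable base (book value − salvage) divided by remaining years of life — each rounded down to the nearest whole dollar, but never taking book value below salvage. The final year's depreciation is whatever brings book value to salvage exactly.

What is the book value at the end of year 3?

$123,510

Depreciable base = $338,909 − $40,800 = $298,109.
Year 1: DB = ⌊$338,909 × 200%/7⌋ = $96,831; SL = ⌊$298,109/7⌋ = $42,587 → take DB $96,831. Book value $242,078.
Year 2: DB = ⌊$242,078 × 200%/7⌋ = $69,165; SL = ⌊$201,278/6⌋ = $33,546 → take DB $69,165. Book value $172,913.
Year 3: DB = ⌊$172,913 × 200%/7⌋ = $49,403; SL = ⌊$132,113/5⌋ = $26,422 → take DB $49,403. Book value $123,510.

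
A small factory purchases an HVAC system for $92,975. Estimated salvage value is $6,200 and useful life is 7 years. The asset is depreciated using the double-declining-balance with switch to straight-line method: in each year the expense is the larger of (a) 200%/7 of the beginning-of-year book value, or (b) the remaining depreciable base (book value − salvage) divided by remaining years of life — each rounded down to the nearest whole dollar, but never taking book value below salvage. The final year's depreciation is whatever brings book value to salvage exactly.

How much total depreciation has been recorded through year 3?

$59,091

Depreciable base = $92,975 − $6,200 = $86,775.
Year 1: DB = ⌊$92,975 × 200%/7⌋ = $26,564; SL = ⌊$86,775/7⌋ = $12,396 → take DB $26,564. Book value $66,411.
Year 2: DB = ⌊$66,411 × 200%/7⌋ = $18,974; SL = ⌊$60,211/6⌋ = $10,035 → take DB $18,974. Book value $47,437.
Year 3: DB = ⌊$47,437 × 200%/7⌋ = $13,553; SL = ⌊$41,237/5⌋ = $8,247 → take DB $13,553. Book value $33,884.
Accumulated through year 3 = $92,975 − $33,884 = $59,091.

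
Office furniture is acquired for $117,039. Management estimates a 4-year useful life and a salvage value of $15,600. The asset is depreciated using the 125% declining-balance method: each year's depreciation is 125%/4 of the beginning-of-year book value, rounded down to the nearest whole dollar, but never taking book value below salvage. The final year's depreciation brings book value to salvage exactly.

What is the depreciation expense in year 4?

$22,433

Depreciable base = $117,039 − $15,600 = $101,439.
Year 1: ⌊$117,039 × 125%/4⌋ = $36,574. Book value $80,465.
Year 2: ⌊$80,465 × 125%/4⌋ = $25,145. Book value $55,320.
Year 3: ⌊$55,320 × 125%/4⌋ = $17,287. Book value $38,033.
Year 4 (final): $38,033 − $15,600 = $22,433. Book value $15,600.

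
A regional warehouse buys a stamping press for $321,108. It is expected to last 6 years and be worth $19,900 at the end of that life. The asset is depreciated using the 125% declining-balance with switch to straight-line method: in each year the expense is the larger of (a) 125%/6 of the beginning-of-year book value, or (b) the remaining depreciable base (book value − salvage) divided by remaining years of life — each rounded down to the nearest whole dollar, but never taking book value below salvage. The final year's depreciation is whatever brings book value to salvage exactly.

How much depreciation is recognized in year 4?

Depreciable base = $321,108 − $19,900 = $301,208.
Year 1: DB = ⌊$321,108 × 125%/6⌋ = $66,897; SL = ⌊$301,208/6⌋ = $50,201 → take DB $66,897. Book value $254,211.
Year 2: DB = ⌊$254,211 × 125%/6⌋ = $52,960; SL = ⌊$234,311/5⌋ = $46,862 → take DB $52,960. Book value $201,251.
Year 3: DB = ⌊$201,251 × 125%/6⌋ = $41,927; SL = ⌊$181,351/4⌋ = $45,337 → take SL $45,337. Book value $155,914.
Year 4: DB = ⌊$155,914 × 125%/6⌋ = $32,482; SL = ⌊$136,014/3⌋ = $45,338 → take SL $45,338. Book value $110,576.

$45,338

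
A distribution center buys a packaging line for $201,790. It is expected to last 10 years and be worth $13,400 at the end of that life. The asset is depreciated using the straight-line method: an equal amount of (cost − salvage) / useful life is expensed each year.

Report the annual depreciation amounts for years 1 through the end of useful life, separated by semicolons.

Depreciable base = $201,790 − $13,400 = $188,390.
Annual expense = $188,390 / 10 = $18,839.
End of year 1: book value $182,951.
End of year 2: book value $164,112.
End of year 3: book value $145,273.
End of year 4: book value $126,434.
End of year 5: book value $107,595.
End of year 6: book value $88,756.
End of year 7: book value $69,917.
End of year 8: book value $51,078.
End of year 9: book value $32,239.
End of year 10: book value $13,400.

$18,839; $18,839; $18,839; $18,839; $18,839; $18,839; $18,839; $18,839; $18,839; $18,839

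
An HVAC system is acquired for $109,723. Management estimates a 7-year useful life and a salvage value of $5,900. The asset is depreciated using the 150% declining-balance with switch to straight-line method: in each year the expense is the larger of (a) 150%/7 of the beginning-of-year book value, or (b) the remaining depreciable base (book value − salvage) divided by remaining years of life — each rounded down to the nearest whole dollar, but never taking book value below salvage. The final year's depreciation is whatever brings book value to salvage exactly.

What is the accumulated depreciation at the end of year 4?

Depreciable base = $109,723 − $5,900 = $103,823.
Year 1: DB = ⌊$109,723 × 150%/7⌋ = $23,512; SL = ⌊$103,823/7⌋ = $14,831 → take DB $23,512. Book value $86,211.
Year 2: DB = ⌊$86,211 × 150%/7⌋ = $18,473; SL = ⌊$80,311/6⌋ = $13,385 → take DB $18,473. Book value $67,738.
Year 3: DB = ⌊$67,738 × 150%/7⌋ = $14,515; SL = ⌊$61,838/5⌋ = $12,367 → take DB $14,515. Book value $53,223.
Year 4: DB = ⌊$53,223 × 150%/7⌋ = $11,404; SL = ⌊$47,323/4⌋ = $11,830 → take SL $11,830. Book value $41,393.
Accumulated through year 4 = $109,723 − $41,393 = $68,330.

$68,330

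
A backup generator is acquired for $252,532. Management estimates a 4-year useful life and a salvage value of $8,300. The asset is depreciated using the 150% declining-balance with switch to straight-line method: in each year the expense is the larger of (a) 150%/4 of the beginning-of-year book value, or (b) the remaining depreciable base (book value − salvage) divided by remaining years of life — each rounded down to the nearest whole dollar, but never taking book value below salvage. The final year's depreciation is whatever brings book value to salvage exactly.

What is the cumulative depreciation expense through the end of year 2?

Depreciable base = $252,532 − $8,300 = $244,232.
Year 1: DB = ⌊$252,532 × 150%/4⌋ = $94,699; SL = ⌊$244,232/4⌋ = $61,058 → take DB $94,699. Book value $157,833.
Year 2: DB = ⌊$157,833 × 150%/4⌋ = $59,187; SL = ⌊$149,533/3⌋ = $49,844 → take DB $59,187. Book value $98,646.
Accumulated through year 2 = $252,532 − $98,646 = $153,886.

$153,886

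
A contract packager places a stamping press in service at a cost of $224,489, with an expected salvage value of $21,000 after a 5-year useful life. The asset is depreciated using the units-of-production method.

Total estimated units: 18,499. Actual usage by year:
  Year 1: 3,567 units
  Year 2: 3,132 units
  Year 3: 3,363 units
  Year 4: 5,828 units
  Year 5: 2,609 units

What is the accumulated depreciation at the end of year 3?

Depreciable base = $224,489 − $21,000 = $203,489.
Rate = $203,489 / 18,499 units = $11 per unit.
Year 1: 3,567 × $11 = $39,237. Book value $185,252.
Year 2: 3,132 × $11 = $34,452. Book value $150,800.
Year 3: 3,363 × $11 = $36,993. Book value $113,807.
Accumulated through year 3 = $224,489 − $113,807 = $110,682.

$110,682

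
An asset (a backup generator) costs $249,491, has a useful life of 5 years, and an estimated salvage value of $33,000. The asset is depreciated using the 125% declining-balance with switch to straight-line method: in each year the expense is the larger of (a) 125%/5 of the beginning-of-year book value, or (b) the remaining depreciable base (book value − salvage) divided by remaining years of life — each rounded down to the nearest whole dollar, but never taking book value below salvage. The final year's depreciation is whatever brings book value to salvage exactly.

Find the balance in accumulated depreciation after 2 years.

$109,151

Depreciable base = $249,491 − $33,000 = $216,491.
Year 1: DB = ⌊$249,491 × 125%/5⌋ = $62,372; SL = ⌊$216,491/5⌋ = $43,298 → take DB $62,372. Book value $187,119.
Year 2: DB = ⌊$187,119 × 125%/5⌋ = $46,779; SL = ⌊$154,119/4⌋ = $38,529 → take DB $46,779. Book value $140,340.
Accumulated through year 2 = $249,491 − $140,340 = $109,151.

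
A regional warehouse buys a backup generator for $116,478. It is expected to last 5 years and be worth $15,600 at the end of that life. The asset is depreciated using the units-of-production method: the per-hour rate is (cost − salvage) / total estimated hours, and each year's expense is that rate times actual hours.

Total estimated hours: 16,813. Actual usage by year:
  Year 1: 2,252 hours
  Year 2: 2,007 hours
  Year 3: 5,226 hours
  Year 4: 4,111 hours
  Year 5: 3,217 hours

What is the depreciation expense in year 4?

$24,666

Depreciable base = $116,478 − $15,600 = $100,878.
Rate = $100,878 / 16,813 hours = $6 per hour.
Year 1: 2,252 × $6 = $13,512. Book value $102,966.
Year 2: 2,007 × $6 = $12,042. Book value $90,924.
Year 3: 5,226 × $6 = $31,356. Book value $59,568.
Year 4: 4,111 × $6 = $24,666. Book value $34,902.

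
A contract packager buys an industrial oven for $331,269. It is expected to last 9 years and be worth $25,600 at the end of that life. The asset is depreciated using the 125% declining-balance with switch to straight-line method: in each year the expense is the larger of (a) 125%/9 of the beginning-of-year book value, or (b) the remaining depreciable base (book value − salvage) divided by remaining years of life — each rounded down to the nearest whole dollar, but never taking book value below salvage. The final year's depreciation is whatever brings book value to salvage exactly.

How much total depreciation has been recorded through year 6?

Depreciable base = $331,269 − $25,600 = $305,669.
Year 1: DB = ⌊$331,269 × 125%/9⌋ = $46,009; SL = ⌊$305,669/9⌋ = $33,963 → take DB $46,009. Book value $285,260.
Year 2: DB = ⌊$285,260 × 125%/9⌋ = $39,619; SL = ⌊$259,660/8⌋ = $32,457 → take DB $39,619. Book value $245,641.
Year 3: DB = ⌊$245,641 × 125%/9⌋ = $34,116; SL = ⌊$220,041/7⌋ = $31,434 → take DB $34,116. Book value $211,525.
Year 4: DB = ⌊$211,525 × 125%/9⌋ = $29,378; SL = ⌊$185,925/6⌋ = $30,987 → take SL $30,987. Book value $180,538.
Year 5: DB = ⌊$180,538 × 125%/9⌋ = $25,074; SL = ⌊$154,938/5⌋ = $30,987 → take SL $30,987. Book value $149,551.
Year 6: DB = ⌊$149,551 × 125%/9⌋ = $20,770; SL = ⌊$123,951/4⌋ = $30,987 → take SL $30,987. Book value $118,564.
Accumulated through year 6 = $331,269 − $118,564 = $212,705.

$212,705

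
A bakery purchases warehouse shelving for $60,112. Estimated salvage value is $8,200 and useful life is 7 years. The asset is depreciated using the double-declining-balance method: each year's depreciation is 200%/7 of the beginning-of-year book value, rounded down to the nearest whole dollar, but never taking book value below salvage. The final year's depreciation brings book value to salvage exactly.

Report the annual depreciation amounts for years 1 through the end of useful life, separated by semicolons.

Depreciable base = $60,112 − $8,200 = $51,912.
Year 1: ⌊$60,112 × 200%/7⌋ = $17,174. Book value $42,938.
Year 2: ⌊$42,938 × 200%/7⌋ = $12,268. Book value $30,670.
Year 3: ⌊$30,670 × 200%/7⌋ = $8,762. Book value $21,908.
Year 4: ⌊$21,908 × 200%/7⌋ = $6,259. Book value $15,649.
Year 5: ⌊$15,649 × 200%/7⌋ = $4,471. Book value $11,178.
Year 6: ⌊$11,178 × 200%/7⌋ = $3,193, capped at $2,978. Book value $8,200.
Year 7 (final): $8,200 − $8,200 = $0. Book value $8,200.

$17,174; $12,268; $8,762; $6,259; $4,471; $2,978; $0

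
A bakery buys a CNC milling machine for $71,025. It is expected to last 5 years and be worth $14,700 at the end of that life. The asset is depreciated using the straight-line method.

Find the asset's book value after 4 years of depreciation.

Depreciable base = $71,025 − $14,700 = $56,325.
Annual expense = $56,325 / 5 = $11,265.
End of year 1: book value $59,760.
End of year 2: book value $48,495.
End of year 3: book value $37,230.
End of year 4: book value $25,965.

$25,965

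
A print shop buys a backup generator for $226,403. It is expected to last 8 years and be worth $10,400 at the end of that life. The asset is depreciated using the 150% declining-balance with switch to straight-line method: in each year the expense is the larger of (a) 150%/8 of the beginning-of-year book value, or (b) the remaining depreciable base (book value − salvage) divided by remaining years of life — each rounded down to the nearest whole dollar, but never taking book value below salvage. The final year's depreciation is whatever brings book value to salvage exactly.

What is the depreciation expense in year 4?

$22,769

Depreciable base = $226,403 − $10,400 = $216,003.
Year 1: DB = ⌊$226,403 × 150%/8⌋ = $42,450; SL = ⌊$216,003/8⌋ = $27,000 → take DB $42,450. Book value $183,953.
Year 2: DB = ⌊$183,953 × 150%/8⌋ = $34,491; SL = ⌊$173,553/7⌋ = $24,793 → take DB $34,491. Book value $149,462.
Year 3: DB = ⌊$149,462 × 150%/8⌋ = $28,024; SL = ⌊$139,062/6⌋ = $23,177 → take DB $28,024. Book value $121,438.
Year 4: DB = ⌊$121,438 × 150%/8⌋ = $22,769; SL = ⌊$111,038/5⌋ = $22,207 → take DB $22,769. Book value $98,669.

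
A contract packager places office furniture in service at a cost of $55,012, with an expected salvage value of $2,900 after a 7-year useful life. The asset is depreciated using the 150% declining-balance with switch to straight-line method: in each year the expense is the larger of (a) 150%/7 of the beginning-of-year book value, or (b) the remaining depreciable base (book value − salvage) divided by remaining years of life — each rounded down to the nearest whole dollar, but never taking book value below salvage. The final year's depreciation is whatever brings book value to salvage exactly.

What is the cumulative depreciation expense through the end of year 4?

$34,273

Depreciable base = $55,012 − $2,900 = $52,112.
Year 1: DB = ⌊$55,012 × 150%/7⌋ = $11,788; SL = ⌊$52,112/7⌋ = $7,444 → take DB $11,788. Book value $43,224.
Year 2: DB = ⌊$43,224 × 150%/7⌋ = $9,262; SL = ⌊$40,324/6⌋ = $6,720 → take DB $9,262. Book value $33,962.
Year 3: DB = ⌊$33,962 × 150%/7⌋ = $7,277; SL = ⌊$31,062/5⌋ = $6,212 → take DB $7,277. Book value $26,685.
Year 4: DB = ⌊$26,685 × 150%/7⌋ = $5,718; SL = ⌊$23,785/4⌋ = $5,946 → take SL $5,946. Book value $20,739.
Accumulated through year 4 = $55,012 − $20,739 = $34,273.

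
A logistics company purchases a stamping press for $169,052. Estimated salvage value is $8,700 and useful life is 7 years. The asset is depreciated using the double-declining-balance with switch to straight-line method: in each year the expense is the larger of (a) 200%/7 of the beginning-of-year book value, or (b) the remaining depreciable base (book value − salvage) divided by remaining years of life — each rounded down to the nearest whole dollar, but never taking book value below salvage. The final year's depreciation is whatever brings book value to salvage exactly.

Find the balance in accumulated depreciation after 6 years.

Depreciable base = $169,052 − $8,700 = $160,352.
Year 1: DB = ⌊$169,052 × 200%/7⌋ = $48,300; SL = ⌊$160,352/7⌋ = $22,907 → take DB $48,300. Book value $120,752.
Year 2: DB = ⌊$120,752 × 200%/7⌋ = $34,500; SL = ⌊$112,052/6⌋ = $18,675 → take DB $34,500. Book value $86,252.
Year 3: DB = ⌊$86,252 × 200%/7⌋ = $24,643; SL = ⌊$77,552/5⌋ = $15,510 → take DB $24,643. Book value $61,609.
Year 4: DB = ⌊$61,609 × 200%/7⌋ = $17,602; SL = ⌊$52,909/4⌋ = $13,227 → take DB $17,602. Book value $44,007.
Year 5: DB = ⌊$44,007 × 200%/7⌋ = $12,573; SL = ⌊$35,307/3⌋ = $11,769 → take DB $12,573. Book value $31,434.
Year 6: DB = ⌊$31,434 × 200%/7⌋ = $8,981; SL = ⌊$22,734/2⌋ = $11,367 → take SL $11,367. Book value $20,067.
Accumulated through year 6 = $169,052 − $20,067 = $148,985.

$148,985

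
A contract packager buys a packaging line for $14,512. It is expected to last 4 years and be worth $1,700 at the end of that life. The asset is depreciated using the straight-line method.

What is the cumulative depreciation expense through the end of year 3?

Depreciable base = $14,512 − $1,700 = $12,812.
Annual expense = $12,812 / 4 = $3,203.
End of year 1: book value $11,309.
End of year 2: book value $8,106.
End of year 3: book value $4,903.
Accumulated through year 3 = $14,512 − $4,903 = $9,609.

$9,609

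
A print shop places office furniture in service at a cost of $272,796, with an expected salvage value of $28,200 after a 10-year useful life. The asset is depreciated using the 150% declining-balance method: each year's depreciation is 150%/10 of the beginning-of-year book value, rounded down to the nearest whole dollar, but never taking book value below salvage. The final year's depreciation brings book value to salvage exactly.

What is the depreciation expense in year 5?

$21,360

Depreciable base = $272,796 − $28,200 = $244,596.
Year 1: ⌊$272,796 × 150%/10⌋ = $40,919. Book value $231,877.
Year 2: ⌊$231,877 × 150%/10⌋ = $34,781. Book value $197,096.
Year 3: ⌊$197,096 × 150%/10⌋ = $29,564. Book value $167,532.
Year 4: ⌊$167,532 × 150%/10⌋ = $25,129. Book value $142,403.
Year 5: ⌊$142,403 × 150%/10⌋ = $21,360. Book value $121,043.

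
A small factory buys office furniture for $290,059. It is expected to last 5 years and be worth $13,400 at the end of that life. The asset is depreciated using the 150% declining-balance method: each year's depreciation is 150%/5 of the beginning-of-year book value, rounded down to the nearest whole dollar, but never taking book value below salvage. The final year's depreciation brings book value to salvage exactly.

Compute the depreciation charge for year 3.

Depreciable base = $290,059 − $13,400 = $276,659.
Year 1: ⌊$290,059 × 150%/5⌋ = $87,017. Book value $203,042.
Year 2: ⌊$203,042 × 150%/5⌋ = $60,912. Book value $142,130.
Year 3: ⌊$142,130 × 150%/5⌋ = $42,639. Book value $99,491.

$42,639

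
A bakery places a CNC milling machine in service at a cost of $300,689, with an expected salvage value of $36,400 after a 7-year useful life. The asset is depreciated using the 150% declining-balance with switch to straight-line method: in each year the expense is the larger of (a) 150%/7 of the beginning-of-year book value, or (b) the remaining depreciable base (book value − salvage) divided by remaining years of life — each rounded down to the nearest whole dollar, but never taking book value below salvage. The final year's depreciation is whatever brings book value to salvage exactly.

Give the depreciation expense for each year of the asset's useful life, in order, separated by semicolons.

Depreciable base = $300,689 − $36,400 = $264,289.
Year 1: DB = ⌊$300,689 × 150%/7⌋ = $64,433; SL = ⌊$264,289/7⌋ = $37,755 → take DB $64,433. Book value $236,256.
Year 2: DB = ⌊$236,256 × 150%/7⌋ = $50,626; SL = ⌊$199,856/6⌋ = $33,309 → take DB $50,626. Book value $185,630.
Year 3: DB = ⌊$185,630 × 150%/7⌋ = $39,777; SL = ⌊$149,230/5⌋ = $29,846 → take DB $39,777. Book value $145,853.
Year 4: DB = ⌊$145,853 × 150%/7⌋ = $31,254; SL = ⌊$109,453/4⌋ = $27,363 → take DB $31,254. Book value $114,599.
Year 5: DB = ⌊$114,599 × 150%/7⌋ = $24,556; SL = ⌊$78,199/3⌋ = $26,066 → take SL $26,066. Book value $88,533.
Year 6: DB = ⌊$88,533 × 150%/7⌋ = $18,971; SL = ⌊$52,133/2⌋ = $26,066 → take SL $26,066. Book value $62,467.
Year 7 (final): $62,467 − $36,400 = $26,067. Book value $36,400.

$64,433; $50,626; $39,777; $31,254; $26,066; $26,066; $26,067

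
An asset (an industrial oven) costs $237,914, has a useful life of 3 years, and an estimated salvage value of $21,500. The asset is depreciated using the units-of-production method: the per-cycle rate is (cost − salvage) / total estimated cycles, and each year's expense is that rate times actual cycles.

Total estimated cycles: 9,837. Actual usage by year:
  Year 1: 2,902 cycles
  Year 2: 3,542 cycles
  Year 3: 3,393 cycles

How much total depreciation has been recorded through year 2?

Depreciable base = $237,914 − $21,500 = $216,414.
Rate = $216,414 / 9,837 cycles = $22 per cycle.
Year 1: 2,902 × $22 = $63,844. Book value $174,070.
Year 2: 3,542 × $22 = $77,924. Book value $96,146.
Accumulated through year 2 = $237,914 − $96,146 = $141,768.

$141,768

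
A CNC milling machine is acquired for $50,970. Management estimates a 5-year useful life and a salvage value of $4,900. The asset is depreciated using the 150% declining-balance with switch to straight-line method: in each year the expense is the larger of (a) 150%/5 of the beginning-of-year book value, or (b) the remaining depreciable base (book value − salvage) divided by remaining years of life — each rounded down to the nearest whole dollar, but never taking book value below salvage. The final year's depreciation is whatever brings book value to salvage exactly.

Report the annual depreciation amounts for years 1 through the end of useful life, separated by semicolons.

Depreciable base = $50,970 − $4,900 = $46,070.
Year 1: DB = ⌊$50,970 × 150%/5⌋ = $15,291; SL = ⌊$46,070/5⌋ = $9,214 → take DB $15,291. Book value $35,679.
Year 2: DB = ⌊$35,679 × 150%/5⌋ = $10,703; SL = ⌊$30,779/4⌋ = $7,694 → take DB $10,703. Book value $24,976.
Year 3: DB = ⌊$24,976 × 150%/5⌋ = $7,492; SL = ⌊$20,076/3⌋ = $6,692 → take DB $7,492. Book value $17,484.
Year 4: DB = ⌊$17,484 × 150%/5⌋ = $5,245; SL = ⌊$12,584/2⌋ = $6,292 → take SL $6,292. Book value $11,192.
Year 5 (final): $11,192 − $4,900 = $6,292. Book value $4,900.

$15,291; $10,703; $7,492; $6,292; $6,292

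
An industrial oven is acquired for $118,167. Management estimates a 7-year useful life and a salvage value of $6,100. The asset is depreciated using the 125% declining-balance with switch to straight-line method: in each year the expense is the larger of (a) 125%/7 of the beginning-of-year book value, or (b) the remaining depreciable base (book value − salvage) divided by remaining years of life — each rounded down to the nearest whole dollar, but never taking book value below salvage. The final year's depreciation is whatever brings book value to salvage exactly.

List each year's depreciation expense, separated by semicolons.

Depreciable base = $118,167 − $6,100 = $112,067.
Year 1: DB = ⌊$118,167 × 125%/7⌋ = $21,101; SL = ⌊$112,067/7⌋ = $16,009 → take DB $21,101. Book value $97,066.
Year 2: DB = ⌊$97,066 × 125%/7⌋ = $17,333; SL = ⌊$90,966/6⌋ = $15,161 → take DB $17,333. Book value $79,733.
Year 3: DB = ⌊$79,733 × 125%/7⌋ = $14,238; SL = ⌊$73,633/5⌋ = $14,726 → take SL $14,726. Book value $65,007.
Year 4: DB = ⌊$65,007 × 125%/7⌋ = $11,608; SL = ⌊$58,907/4⌋ = $14,726 → take SL $14,726. Book value $50,281.
Year 5: DB = ⌊$50,281 × 125%/7⌋ = $8,978; SL = ⌊$44,181/3⌋ = $14,727 → take SL $14,727. Book value $35,554.
Year 6: DB = ⌊$35,554 × 125%/7⌋ = $6,348; SL = ⌊$29,454/2⌋ = $14,727 → take SL $14,727. Book value $20,827.
Year 7 (final): $20,827 − $6,100 = $14,727. Book value $6,100.

$21,101; $17,333; $14,726; $14,726; $14,727; $14,727; $14,727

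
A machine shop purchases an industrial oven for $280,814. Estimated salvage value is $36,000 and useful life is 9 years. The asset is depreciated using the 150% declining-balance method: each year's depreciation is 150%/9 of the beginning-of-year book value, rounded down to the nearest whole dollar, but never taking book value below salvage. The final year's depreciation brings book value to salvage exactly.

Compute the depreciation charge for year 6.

$18,809

Depreciable base = $280,814 − $36,000 = $244,814.
Year 1: ⌊$280,814 × 150%/9⌋ = $46,802. Book value $234,012.
Year 2: ⌊$234,012 × 150%/9⌋ = $39,002. Book value $195,010.
Year 3: ⌊$195,010 × 150%/9⌋ = $32,501. Book value $162,509.
Year 4: ⌊$162,509 × 150%/9⌋ = $27,084. Book value $135,425.
Year 5: ⌊$135,425 × 150%/9⌋ = $22,570. Book value $112,855.
Year 6: ⌊$112,855 × 150%/9⌋ = $18,809. Book value $94,046.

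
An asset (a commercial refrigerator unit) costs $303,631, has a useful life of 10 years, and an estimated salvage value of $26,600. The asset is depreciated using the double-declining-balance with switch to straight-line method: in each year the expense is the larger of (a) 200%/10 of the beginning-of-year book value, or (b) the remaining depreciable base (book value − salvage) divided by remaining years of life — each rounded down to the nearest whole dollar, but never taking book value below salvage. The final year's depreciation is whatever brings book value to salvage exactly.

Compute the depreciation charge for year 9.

Depreciable base = $303,631 − $26,600 = $277,031.
Year 1: DB = ⌊$303,631 × 200%/10⌋ = $60,726; SL = ⌊$277,031/10⌋ = $27,703 → take DB $60,726. Book value $242,905.
Year 2: DB = ⌊$242,905 × 200%/10⌋ = $48,581; SL = ⌊$216,305/9⌋ = $24,033 → take DB $48,581. Book value $194,324.
Year 3: DB = ⌊$194,324 × 200%/10⌋ = $38,864; SL = ⌊$167,724/8⌋ = $20,965 → take DB $38,864. Book value $155,460.
Year 4: DB = ⌊$155,460 × 200%/10⌋ = $31,092; SL = ⌊$128,860/7⌋ = $18,408 → take DB $31,092. Book value $124,368.
Year 5: DB = ⌊$124,368 × 200%/10⌋ = $24,873; SL = ⌊$97,768/6⌋ = $16,294 → take DB $24,873. Book value $99,495.
Year 6: DB = ⌊$99,495 × 200%/10⌋ = $19,899; SL = ⌊$72,895/5⌋ = $14,579 → take DB $19,899. Book value $79,596.
Year 7: DB = ⌊$79,596 × 200%/10⌋ = $15,919; SL = ⌊$52,996/4⌋ = $13,249 → take DB $15,919. Book value $63,677.
Year 8: DB = ⌊$63,677 × 200%/10⌋ = $12,735; SL = ⌊$37,077/3⌋ = $12,359 → take DB $12,735. Book value $50,942.
Year 9: DB = ⌊$50,942 × 200%/10⌋ = $10,188; SL = ⌊$24,342/2⌋ = $12,171 → take SL $12,171. Book value $38,771.

$12,171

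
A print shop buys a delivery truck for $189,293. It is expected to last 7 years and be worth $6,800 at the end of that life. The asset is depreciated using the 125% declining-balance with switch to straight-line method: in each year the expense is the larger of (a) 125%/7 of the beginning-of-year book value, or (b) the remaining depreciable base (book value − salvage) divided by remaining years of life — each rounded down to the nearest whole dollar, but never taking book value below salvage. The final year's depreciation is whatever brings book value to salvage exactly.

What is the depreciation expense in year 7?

$24,185

Depreciable base = $189,293 − $6,800 = $182,493.
Year 1: DB = ⌊$189,293 × 125%/7⌋ = $33,802; SL = ⌊$182,493/7⌋ = $26,070 → take DB $33,802. Book value $155,491.
Year 2: DB = ⌊$155,491 × 125%/7⌋ = $27,766; SL = ⌊$148,691/6⌋ = $24,781 → take DB $27,766. Book value $127,725.
Year 3: DB = ⌊$127,725 × 125%/7⌋ = $22,808; SL = ⌊$120,925/5⌋ = $24,185 → take SL $24,185. Book value $103,540.
Year 4: DB = ⌊$103,540 × 125%/7⌋ = $18,489; SL = ⌊$96,740/4⌋ = $24,185 → take SL $24,185. Book value $79,355.
Year 5: DB = ⌊$79,355 × 125%/7⌋ = $14,170; SL = ⌊$72,555/3⌋ = $24,185 → take SL $24,185. Book value $55,170.
Year 6: DB = ⌊$55,170 × 125%/7⌋ = $9,851; SL = ⌊$48,370/2⌋ = $24,185 → take SL $24,185. Book value $30,985.
Year 7 (final): $30,985 − $6,800 = $24,185. Book value $6,800.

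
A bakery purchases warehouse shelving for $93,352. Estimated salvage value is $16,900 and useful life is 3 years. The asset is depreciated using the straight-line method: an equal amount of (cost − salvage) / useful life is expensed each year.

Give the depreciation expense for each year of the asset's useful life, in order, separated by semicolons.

$25,484; $25,484; $25,484

Depreciable base = $93,352 − $16,900 = $76,452.
Annual expense = $76,452 / 3 = $25,484.
End of year 1: book value $67,868.
End of year 2: book value $42,384.
End of year 3: book value $16,900.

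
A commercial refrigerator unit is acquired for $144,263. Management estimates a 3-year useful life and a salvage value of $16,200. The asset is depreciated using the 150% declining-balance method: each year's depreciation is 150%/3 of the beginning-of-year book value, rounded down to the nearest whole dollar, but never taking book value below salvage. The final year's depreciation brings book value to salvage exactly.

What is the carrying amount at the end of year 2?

Depreciable base = $144,263 − $16,200 = $128,063.
Year 1: ⌊$144,263 × 150%/3⌋ = $72,131. Book value $72,132.
Year 2: ⌊$72,132 × 150%/3⌋ = $36,066. Book value $36,066.

$36,066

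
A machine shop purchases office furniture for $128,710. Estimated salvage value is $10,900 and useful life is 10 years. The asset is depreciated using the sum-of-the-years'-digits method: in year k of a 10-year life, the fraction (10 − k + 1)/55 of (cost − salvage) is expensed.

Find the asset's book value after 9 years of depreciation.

$13,042

Depreciable base = $128,710 − $10,900 = $117,810.
Sum of the years' digits = 10+9+8+7+6+5+4+3+2+1 = 55.
Year 1: $117,810 × 10/55 = $21,420. Book value $107,290.
Year 2: $117,810 × 9/55 = $19,278. Book value $88,012.
Year 3: $117,810 × 8/55 = $17,136. Book value $70,876.
Year 4: $117,810 × 7/55 = $14,994. Book value $55,882.
Year 5: $117,810 × 6/55 = $12,852. Book value $43,030.
Year 6: $117,810 × 5/55 = $10,710. Book value $32,320.
Year 7: $117,810 × 4/55 = $8,568. Book value $23,752.
Year 8: $117,810 × 3/55 = $6,426. Book value $17,326.
Year 9: $117,810 × 2/55 = $4,284. Book value $13,042.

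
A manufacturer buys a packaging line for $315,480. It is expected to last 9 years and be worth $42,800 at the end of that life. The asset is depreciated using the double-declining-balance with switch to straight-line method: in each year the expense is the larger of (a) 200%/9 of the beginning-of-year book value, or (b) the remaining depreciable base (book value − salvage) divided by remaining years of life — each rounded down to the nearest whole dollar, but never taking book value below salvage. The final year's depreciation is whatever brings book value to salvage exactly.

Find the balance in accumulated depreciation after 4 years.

$200,029

Depreciable base = $315,480 − $42,800 = $272,680.
Year 1: DB = ⌊$315,480 × 200%/9⌋ = $70,106; SL = ⌊$272,680/9⌋ = $30,297 → take DB $70,106. Book value $245,374.
Year 2: DB = ⌊$245,374 × 200%/9⌋ = $54,527; SL = ⌊$202,574/8⌋ = $25,321 → take DB $54,527. Book value $190,847.
Year 3: DB = ⌊$190,847 × 200%/9⌋ = $42,410; SL = ⌊$148,047/7⌋ = $21,149 → take DB $42,410. Book value $148,437.
Year 4: DB = ⌊$148,437 × 200%/9⌋ = $32,986; SL = ⌊$105,637/6⌋ = $17,606 → take DB $32,986. Book value $115,451.
Accumulated through year 4 = $315,480 − $115,451 = $200,029.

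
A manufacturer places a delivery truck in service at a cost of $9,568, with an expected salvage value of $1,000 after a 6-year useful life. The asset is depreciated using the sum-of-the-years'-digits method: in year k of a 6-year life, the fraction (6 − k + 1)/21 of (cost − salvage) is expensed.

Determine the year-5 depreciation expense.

Depreciable base = $9,568 − $1,000 = $8,568.
Sum of the years' digits = 6+5+4+3+2+1 = 21.
Year 1: $8,568 × 6/21 = $2,448. Book value $7,120.
Year 2: $8,568 × 5/21 = $2,040. Book value $5,080.
Year 3: $8,568 × 4/21 = $1,632. Book value $3,448.
Year 4: $8,568 × 3/21 = $1,224. Book value $2,224.
Year 5: $8,568 × 2/21 = $816. Book value $1,408.

$816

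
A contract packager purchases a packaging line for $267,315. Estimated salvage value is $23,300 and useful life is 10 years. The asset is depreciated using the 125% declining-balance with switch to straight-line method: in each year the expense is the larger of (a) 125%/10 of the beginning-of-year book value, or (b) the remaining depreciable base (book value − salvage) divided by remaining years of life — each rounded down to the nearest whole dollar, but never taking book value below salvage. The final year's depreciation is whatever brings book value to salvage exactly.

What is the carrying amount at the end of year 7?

$89,999

Depreciable base = $267,315 − $23,300 = $244,015.
Year 1: DB = ⌊$267,315 × 125%/10⌋ = $33,414; SL = ⌊$244,015/10⌋ = $24,401 → take DB $33,414. Book value $233,901.
Year 2: DB = ⌊$233,901 × 125%/10⌋ = $29,237; SL = ⌊$210,601/9⌋ = $23,400 → take DB $29,237. Book value $204,664.
Year 3: DB = ⌊$204,664 × 125%/10⌋ = $25,583; SL = ⌊$181,364/8⌋ = $22,670 → take DB $25,583. Book value $179,081.
Year 4: DB = ⌊$179,081 × 125%/10⌋ = $22,385; SL = ⌊$155,781/7⌋ = $22,254 → take DB $22,385. Book value $156,696.
Year 5: DB = ⌊$156,696 × 125%/10⌋ = $19,587; SL = ⌊$133,396/6⌋ = $22,232 → take SL $22,232. Book value $134,464.
Year 6: DB = ⌊$134,464 × 125%/10⌋ = $16,808; SL = ⌊$111,164/5⌋ = $22,232 → take SL $22,232. Book value $112,232.
Year 7: DB = ⌊$112,232 × 125%/10⌋ = $14,029; SL = ⌊$88,932/4⌋ = $22,233 → take SL $22,233. Book value $89,999.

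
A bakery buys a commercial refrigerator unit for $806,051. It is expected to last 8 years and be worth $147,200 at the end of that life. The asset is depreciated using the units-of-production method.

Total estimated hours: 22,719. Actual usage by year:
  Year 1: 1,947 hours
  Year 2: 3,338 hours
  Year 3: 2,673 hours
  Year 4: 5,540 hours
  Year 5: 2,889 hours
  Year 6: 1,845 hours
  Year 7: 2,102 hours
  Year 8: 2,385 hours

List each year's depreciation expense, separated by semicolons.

Depreciable base = $806,051 − $147,200 = $658,851.
Rate = $658,851 / 22,719 hours = $29 per hour.
Year 1: 1,947 × $29 = $56,463. Book value $749,588.
Year 2: 3,338 × $29 = $96,802. Book value $652,786.
Year 3: 2,673 × $29 = $77,517. Book value $575,269.
Year 4: 5,540 × $29 = $160,660. Book value $414,609.
Year 5: 2,889 × $29 = $83,781. Book value $330,828.
Year 6: 1,845 × $29 = $53,505. Book value $277,323.
Year 7: 2,102 × $29 = $60,958. Book value $216,365.
Year 8: 2,385 × $29 = $69,165. Book value $147,200.

$56,463; $96,802; $77,517; $160,660; $83,781; $53,505; $60,958; $69,165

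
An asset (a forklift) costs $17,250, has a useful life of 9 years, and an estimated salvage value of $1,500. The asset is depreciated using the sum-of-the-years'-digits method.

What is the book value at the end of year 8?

$1,850

Depreciable base = $17,250 − $1,500 = $15,750.
Sum of the years' digits = 9+8+7+6+5+4+3+2+1 = 45.
Year 1: $15,750 × 9/45 = $3,150. Book value $14,100.
Year 2: $15,750 × 8/45 = $2,800. Book value $11,300.
Year 3: $15,750 × 7/45 = $2,450. Book value $8,850.
Year 4: $15,750 × 6/45 = $2,100. Book value $6,750.
Year 5: $15,750 × 5/45 = $1,750. Book value $5,000.
Year 6: $15,750 × 4/45 = $1,400. Book value $3,600.
Year 7: $15,750 × 3/45 = $1,050. Book value $2,550.
Year 8: $15,750 × 2/45 = $700. Book value $1,850.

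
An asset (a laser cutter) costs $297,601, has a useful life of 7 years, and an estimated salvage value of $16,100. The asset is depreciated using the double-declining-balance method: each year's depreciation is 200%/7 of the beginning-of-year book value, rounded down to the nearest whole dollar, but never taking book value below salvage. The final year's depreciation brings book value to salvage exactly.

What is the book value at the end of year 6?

$39,525

Depreciable base = $297,601 − $16,100 = $281,501.
Year 1: ⌊$297,601 × 200%/7⌋ = $85,028. Book value $212,573.
Year 2: ⌊$212,573 × 200%/7⌋ = $60,735. Book value $151,838.
Year 3: ⌊$151,838 × 200%/7⌋ = $43,382. Book value $108,456.
Year 4: ⌊$108,456 × 200%/7⌋ = $30,987. Book value $77,469.
Year 5: ⌊$77,469 × 200%/7⌋ = $22,134. Book value $55,335.
Year 6: ⌊$55,335 × 200%/7⌋ = $15,810. Book value $39,525.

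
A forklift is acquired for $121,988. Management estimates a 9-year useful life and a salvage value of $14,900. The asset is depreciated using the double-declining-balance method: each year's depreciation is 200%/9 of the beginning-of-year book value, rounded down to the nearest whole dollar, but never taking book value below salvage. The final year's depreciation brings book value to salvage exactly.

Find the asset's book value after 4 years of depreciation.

Depreciable base = $121,988 − $14,900 = $107,088.
Year 1: ⌊$121,988 × 200%/9⌋ = $27,108. Book value $94,880.
Year 2: ⌊$94,880 × 200%/9⌋ = $21,084. Book value $73,796.
Year 3: ⌊$73,796 × 200%/9⌋ = $16,399. Book value $57,397.
Year 4: ⌊$57,397 × 200%/9⌋ = $12,754. Book value $44,643.

$44,643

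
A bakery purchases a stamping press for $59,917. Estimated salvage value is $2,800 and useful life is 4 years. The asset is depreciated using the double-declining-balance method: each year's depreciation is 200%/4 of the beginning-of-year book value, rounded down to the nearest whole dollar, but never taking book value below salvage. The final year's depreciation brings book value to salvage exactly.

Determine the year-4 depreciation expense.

$4,690

Depreciable base = $59,917 − $2,800 = $57,117.
Year 1: ⌊$59,917 × 200%/4⌋ = $29,958. Book value $29,959.
Year 2: ⌊$29,959 × 200%/4⌋ = $14,979. Book value $14,980.
Year 3: ⌊$14,980 × 200%/4⌋ = $7,490. Book value $7,490.
Year 4 (final): $7,490 − $2,800 = $4,690. Book value $2,800.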